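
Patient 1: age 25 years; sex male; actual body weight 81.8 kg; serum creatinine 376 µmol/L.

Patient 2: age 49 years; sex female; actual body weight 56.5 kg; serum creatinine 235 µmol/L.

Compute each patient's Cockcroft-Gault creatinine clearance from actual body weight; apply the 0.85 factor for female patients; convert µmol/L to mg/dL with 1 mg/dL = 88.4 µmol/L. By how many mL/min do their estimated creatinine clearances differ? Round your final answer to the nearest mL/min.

Patient 1: SCr = 376 / 88.4 = 4.253 mg/dL
Patient 1: CrCl = (140 − 25) × 81.8 / (72 × 4.253) = 9407.0 / 306.22 ≈ 30.7 mL/min
Patient 2: SCr = 235 / 88.4 = 2.658 mg/dL
Patient 2: CrCl = (140 − 49) × 56.5 / (72 × 2.658) × 0.85 = 5141.5 / 191.38 × 0.85 ≈ 22.8 mL/min
|30.7 − 22.8| = 7.9 mL/min

8 mL/min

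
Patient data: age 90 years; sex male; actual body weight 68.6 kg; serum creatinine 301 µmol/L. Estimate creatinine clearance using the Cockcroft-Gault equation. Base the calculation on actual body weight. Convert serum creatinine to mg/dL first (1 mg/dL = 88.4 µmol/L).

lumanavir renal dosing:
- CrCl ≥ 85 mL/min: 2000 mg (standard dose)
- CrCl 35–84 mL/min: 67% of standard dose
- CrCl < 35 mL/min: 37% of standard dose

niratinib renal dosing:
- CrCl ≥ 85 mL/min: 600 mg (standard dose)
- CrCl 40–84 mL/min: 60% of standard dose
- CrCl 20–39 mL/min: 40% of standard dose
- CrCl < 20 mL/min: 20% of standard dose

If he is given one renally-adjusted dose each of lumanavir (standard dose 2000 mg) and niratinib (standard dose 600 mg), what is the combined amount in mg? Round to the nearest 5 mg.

SCr = 301 / 88.4 = 3.405 mg/dL
CrCl = (140 − 90) × 68.6 / (72 × 3.405) = 3430.0 / 245.16 ≈ 14.0 mL/min
CrCl ≈ 14 mL/min.
lumanavir: < 35 mL/min → 37% of 2000 mg = 740 mg.
niratinib: < 20 mL/min → 20% of 600 mg = 120 mg.
Total = 740 + 120 = 860 mg.

860 mg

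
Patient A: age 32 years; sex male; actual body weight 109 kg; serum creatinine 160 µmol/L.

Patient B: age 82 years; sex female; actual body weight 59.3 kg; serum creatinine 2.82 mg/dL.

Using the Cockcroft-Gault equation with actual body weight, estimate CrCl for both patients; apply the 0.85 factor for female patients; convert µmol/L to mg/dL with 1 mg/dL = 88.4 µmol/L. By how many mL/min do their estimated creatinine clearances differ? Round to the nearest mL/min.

76 mL/min

Patient A: SCr = 160 / 88.4 = 1.81 mg/dL
Patient A: CrCl = (140 − 32) × 109 / (72 × 1.81) = 11772.0 / 130.32 ≈ 90.3 mL/min
Patient B: CrCl = (140 − 82) × 59.3 / (72 × 2.82) × 0.85 = 3439.4 / 203.04 × 0.85 ≈ 14.4 mL/min
|90.3 − 14.4| = 75.9 mL/min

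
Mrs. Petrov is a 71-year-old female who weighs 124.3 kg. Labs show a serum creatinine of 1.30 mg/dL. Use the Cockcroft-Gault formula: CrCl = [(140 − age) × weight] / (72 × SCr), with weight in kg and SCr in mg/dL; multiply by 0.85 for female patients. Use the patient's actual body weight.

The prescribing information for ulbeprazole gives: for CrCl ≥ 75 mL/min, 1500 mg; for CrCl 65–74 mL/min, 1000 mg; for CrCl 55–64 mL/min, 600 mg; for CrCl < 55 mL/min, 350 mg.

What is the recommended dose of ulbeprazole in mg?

1500 mg

CrCl = (140 − 71) × 124.3 / (72 × 1.3) × 0.85 = 8576.7 / 93.60 × 0.85 ≈ 77.9 mL/min
CrCl ≈ 78 mL/min → bracket ≥ 75 mL/min.
Dose for this bracket: 1500 mg.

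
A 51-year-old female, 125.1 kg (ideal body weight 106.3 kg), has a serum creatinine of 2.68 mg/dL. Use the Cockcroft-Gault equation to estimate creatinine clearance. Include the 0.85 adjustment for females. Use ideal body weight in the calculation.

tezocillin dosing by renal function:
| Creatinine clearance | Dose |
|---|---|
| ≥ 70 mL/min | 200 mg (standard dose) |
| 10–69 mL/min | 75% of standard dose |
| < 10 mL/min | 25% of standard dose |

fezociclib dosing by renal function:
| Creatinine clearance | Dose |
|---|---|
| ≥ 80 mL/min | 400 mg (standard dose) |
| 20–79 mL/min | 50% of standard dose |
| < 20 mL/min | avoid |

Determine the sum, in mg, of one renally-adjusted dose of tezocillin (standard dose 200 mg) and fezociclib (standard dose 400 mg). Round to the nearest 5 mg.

350 mg

CrCl = (140 − 51) × 106.3 / (72 × 2.68) × 0.85 = 9460.7 / 192.96 × 0.85 ≈ 41.7 mL/min
CrCl ≈ 42 mL/min.
tezocillin: 10–69 mL/min → 75% of 200 mg = 150 mg.
fezociclib: 20–79 mL/min → 50% of 400 mg = 200 mg.
Total = 150 + 200 = 350 mg.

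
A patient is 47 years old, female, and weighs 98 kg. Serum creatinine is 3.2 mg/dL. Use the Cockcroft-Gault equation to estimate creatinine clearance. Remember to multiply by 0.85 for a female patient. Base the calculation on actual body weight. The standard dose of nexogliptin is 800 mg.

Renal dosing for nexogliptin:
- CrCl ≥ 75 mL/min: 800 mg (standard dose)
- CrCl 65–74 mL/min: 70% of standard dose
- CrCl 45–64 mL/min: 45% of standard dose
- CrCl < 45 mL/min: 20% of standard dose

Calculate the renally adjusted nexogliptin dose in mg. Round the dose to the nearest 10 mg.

160 mg

CrCl = (140 − 47) × 98 / (72 × 3.2) × 0.85 = 9114.0 / 230.40 × 0.85 ≈ 33.6 mL/min
CrCl ≈ 34 mL/min → bracket < 45 mL/min.
20% of 800 mg = 160 mg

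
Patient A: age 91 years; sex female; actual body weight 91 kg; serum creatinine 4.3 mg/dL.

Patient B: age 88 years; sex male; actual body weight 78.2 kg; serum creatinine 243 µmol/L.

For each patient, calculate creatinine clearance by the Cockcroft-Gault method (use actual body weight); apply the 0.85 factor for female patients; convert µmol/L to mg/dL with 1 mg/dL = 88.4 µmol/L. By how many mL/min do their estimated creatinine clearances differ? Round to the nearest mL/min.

8 mL/min

Patient A: CrCl = (140 − 91) × 91 / (72 × 4.3) × 0.85 = 4459.0 / 309.60 × 0.85 ≈ 12.2 mL/min
Patient B: SCr = 243 / 88.4 = 2.749 mg/dL
Patient B: CrCl = (140 − 88) × 78.2 / (72 × 2.749) = 4066.4 / 197.93 ≈ 20.5 mL/min
|12.2 − 20.5| = 8.3 mL/min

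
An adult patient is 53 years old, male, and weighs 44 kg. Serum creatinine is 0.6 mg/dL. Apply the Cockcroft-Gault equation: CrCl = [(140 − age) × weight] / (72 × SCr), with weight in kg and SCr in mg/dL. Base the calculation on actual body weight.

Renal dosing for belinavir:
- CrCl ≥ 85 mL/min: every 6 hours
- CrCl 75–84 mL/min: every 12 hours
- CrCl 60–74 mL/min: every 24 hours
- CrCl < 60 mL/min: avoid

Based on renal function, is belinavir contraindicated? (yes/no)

no

CrCl = (140 − 53) × 44 / (72 × 0.6) = 3828.0 / 43.20 ≈ 88.6 mL/min
CrCl ≈ 89 mL/min, which is ≥ 60 mL/min.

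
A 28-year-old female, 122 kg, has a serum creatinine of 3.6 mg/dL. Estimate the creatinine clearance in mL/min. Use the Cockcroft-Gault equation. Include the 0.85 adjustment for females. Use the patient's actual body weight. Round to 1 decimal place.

CrCl = (140 − 28) × 122 / (72 × 3.6) × 0.85 = 13664.0 / 259.20 × 0.85 ≈ 44.8 mL/min

44.8 mL/min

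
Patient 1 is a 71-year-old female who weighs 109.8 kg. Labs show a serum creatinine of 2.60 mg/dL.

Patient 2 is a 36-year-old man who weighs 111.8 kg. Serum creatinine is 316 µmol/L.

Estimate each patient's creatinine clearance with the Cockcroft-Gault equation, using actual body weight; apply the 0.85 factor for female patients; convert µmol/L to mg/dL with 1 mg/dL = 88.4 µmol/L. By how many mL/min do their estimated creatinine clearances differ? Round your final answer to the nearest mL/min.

Patient 1: CrCl = (140 − 71) × 109.8 / (72 × 2.6) × 0.85 = 7576.2 / 187.20 × 0.85 ≈ 34.4 mL/min
Patient 2: SCr = 316 / 88.4 = 3.575 mg/dL
Patient 2: CrCl = (140 − 36) × 111.8 / (72 × 3.575) = 11627.2 / 257.40 ≈ 45.2 mL/min
|34.4 − 45.2| = 10.8 mL/min

11 mL/min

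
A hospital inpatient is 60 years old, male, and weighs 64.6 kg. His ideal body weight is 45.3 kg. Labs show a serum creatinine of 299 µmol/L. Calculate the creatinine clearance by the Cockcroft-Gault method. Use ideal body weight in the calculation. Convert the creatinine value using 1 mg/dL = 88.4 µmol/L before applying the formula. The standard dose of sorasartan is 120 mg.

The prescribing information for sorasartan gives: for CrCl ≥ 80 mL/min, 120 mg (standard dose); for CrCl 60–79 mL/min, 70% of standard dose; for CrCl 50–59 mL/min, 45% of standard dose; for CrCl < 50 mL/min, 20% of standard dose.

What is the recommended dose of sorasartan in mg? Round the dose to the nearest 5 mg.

25 mg

SCr = 299 / 88.4 = 3.382 mg/dL
CrCl = (140 − 60) × 45.3 / (72 × 3.382) = 3624.0 / 243.50 ≈ 14.9 mL/min
CrCl ≈ 15 mL/min → bracket < 50 mL/min.
20% of 120 mg = 24 mg → 25 mg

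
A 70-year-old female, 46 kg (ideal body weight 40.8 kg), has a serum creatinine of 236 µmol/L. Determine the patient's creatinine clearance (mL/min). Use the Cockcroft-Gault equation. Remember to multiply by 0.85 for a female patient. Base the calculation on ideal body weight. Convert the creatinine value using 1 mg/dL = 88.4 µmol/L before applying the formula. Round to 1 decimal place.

12.6 mL/min

SCr = 236 / 88.4 = 2.67 mg/dL
CrCl = (140 − 70) × 40.8 / (72 × 2.67) × 0.85 = 2856.0 / 192.24 × 0.85 ≈ 12.6 mL/min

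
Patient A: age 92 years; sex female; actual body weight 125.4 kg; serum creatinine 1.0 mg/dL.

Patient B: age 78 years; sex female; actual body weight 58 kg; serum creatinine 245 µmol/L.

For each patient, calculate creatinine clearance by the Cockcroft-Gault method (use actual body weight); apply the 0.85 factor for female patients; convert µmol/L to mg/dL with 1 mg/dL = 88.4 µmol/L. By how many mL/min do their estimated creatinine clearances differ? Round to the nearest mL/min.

Patient A: CrCl = (140 − 92) × 125.4 / (72 × 1) × 0.85 = 6019.2 / 72.00 × 0.85 ≈ 71.1 mL/min
Patient B: SCr = 245 / 88.4 = 2.771 mg/dL
Patient B: CrCl = (140 − 78) × 58 / (72 × 2.771) × 0.85 = 3596.0 / 199.51 × 0.85 ≈ 15.3 mL/min
|71.1 − 15.3| = 55.8 mL/min

56 mL/min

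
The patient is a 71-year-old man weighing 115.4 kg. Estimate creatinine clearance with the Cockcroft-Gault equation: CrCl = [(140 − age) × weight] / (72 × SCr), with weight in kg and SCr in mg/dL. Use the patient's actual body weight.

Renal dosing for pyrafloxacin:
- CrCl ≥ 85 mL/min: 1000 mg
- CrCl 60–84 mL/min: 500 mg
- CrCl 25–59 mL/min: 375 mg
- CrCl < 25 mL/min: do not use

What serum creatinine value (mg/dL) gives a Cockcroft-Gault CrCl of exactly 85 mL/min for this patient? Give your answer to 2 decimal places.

1.30 mg/dL

Standard dose requires CrCl ≥ 85 mL/min.
Set (140 − 71) × 115.4 / (72 × SCr) = 85
SCr = (140 − 71) × 115.4 / (72 × 85) = 1.301 mg/dL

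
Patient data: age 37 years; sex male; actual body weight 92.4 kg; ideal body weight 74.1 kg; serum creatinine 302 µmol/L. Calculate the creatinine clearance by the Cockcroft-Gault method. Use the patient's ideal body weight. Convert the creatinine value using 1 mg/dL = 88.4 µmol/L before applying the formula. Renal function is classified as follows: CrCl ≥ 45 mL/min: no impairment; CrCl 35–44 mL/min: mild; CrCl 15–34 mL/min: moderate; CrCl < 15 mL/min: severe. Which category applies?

SCr = 302 / 88.4 = 3.416 mg/dL
CrCl = (140 − 37) × 74.1 / (72 × 3.416) = 7632.3 / 245.95 ≈ 31.0 mL/min
31 mL/min falls in the 'moderate' range.

moderate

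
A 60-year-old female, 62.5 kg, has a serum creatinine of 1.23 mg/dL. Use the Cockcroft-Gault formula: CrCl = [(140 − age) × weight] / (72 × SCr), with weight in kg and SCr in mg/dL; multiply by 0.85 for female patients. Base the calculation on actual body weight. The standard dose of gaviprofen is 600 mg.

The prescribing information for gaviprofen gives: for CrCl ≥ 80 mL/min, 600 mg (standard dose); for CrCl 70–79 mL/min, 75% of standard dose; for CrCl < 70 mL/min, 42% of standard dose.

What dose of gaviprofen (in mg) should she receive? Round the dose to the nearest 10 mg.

CrCl = (140 − 60) × 62.5 / (72 × 1.23) × 0.85 = 5000.0 / 88.56 × 0.85 ≈ 48.0 mL/min
CrCl ≈ 48 mL/min → bracket < 70 mL/min.
42% of 600 mg = 252 mg → 250 mg

250 mg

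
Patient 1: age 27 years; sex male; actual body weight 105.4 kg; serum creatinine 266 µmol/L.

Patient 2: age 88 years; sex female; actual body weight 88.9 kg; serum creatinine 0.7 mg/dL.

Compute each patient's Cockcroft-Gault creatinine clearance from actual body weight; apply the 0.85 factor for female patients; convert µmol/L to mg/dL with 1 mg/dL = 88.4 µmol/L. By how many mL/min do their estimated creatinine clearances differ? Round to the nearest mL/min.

Patient 1: SCr = 266 / 88.4 = 3.009 mg/dL
Patient 1: CrCl = (140 − 27) × 105.4 / (72 × 3.009) = 11910.2 / 216.65 ≈ 55.0 mL/min
Patient 2: CrCl = (140 − 88) × 88.9 / (72 × 0.7) × 0.85 = 4622.8 / 50.40 × 0.85 ≈ 78.0 mL/min
|55.0 − 78.0| = 23.0 mL/min

23 mL/min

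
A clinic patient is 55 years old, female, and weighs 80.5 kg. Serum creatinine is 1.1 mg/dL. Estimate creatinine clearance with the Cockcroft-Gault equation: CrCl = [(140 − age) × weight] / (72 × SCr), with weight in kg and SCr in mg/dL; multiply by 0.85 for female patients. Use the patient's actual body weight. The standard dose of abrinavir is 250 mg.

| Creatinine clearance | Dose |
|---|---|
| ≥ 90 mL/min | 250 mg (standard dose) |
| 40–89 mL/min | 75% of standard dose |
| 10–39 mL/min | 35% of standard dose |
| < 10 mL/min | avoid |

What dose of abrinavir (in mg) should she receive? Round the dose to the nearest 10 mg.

CrCl = (140 − 55) × 80.5 / (72 × 1.1) × 0.85 = 6842.5 / 79.20 × 0.85 ≈ 73.4 mL/min
CrCl ≈ 73 mL/min → bracket 40–89 mL/min.
75% of 250 mg = 187.5 mg → 190 mg

190 mg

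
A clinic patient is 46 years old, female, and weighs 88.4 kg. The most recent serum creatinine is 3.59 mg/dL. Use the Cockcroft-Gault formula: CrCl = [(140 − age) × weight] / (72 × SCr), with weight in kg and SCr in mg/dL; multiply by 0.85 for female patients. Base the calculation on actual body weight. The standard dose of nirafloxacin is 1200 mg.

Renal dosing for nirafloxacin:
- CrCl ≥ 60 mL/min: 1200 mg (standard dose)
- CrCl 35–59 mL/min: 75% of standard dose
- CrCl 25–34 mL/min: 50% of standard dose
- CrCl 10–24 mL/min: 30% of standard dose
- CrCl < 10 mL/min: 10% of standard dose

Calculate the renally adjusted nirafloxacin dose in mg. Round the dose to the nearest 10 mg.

CrCl = (140 − 46) × 88.4 / (72 × 3.59) × 0.85 = 8309.6 / 258.48 × 0.85 ≈ 27.3 mL/min
CrCl ≈ 27 mL/min → bracket 25–34 mL/min.
50% of 1200 mg = 600 mg

600 mg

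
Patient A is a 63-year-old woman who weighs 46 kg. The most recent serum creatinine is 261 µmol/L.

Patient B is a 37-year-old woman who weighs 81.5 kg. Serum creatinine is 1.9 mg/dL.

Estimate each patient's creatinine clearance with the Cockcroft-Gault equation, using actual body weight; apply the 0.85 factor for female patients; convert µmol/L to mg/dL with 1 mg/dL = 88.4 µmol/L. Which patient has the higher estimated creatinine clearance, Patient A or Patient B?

Patient A: SCr = 261 / 88.4 = 2.952 mg/dL
Patient A: CrCl = (140 − 63) × 46 / (72 × 2.952) × 0.85 = 3542.0 / 212.54 × 0.85 ≈ 14.2 mL/min
Patient B: CrCl = (140 − 37) × 81.5 / (72 × 1.9) × 0.85 = 8394.5 / 136.80 × 0.85 ≈ 52.2 mL/min
14.2 vs 52.2 mL/min → Patient B is higher.

Patient B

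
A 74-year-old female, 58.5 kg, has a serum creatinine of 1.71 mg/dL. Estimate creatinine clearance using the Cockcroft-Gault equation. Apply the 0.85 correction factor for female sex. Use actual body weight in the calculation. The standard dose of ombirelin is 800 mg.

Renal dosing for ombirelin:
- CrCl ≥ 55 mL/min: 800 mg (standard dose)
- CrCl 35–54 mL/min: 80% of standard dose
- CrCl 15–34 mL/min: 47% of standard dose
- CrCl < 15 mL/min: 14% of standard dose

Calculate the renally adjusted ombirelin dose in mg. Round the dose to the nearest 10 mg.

CrCl = (140 − 74) × 58.5 / (72 × 1.71) × 0.85 = 3861.0 / 123.12 × 0.85 ≈ 26.7 mL/min
CrCl ≈ 27 mL/min → bracket 15–34 mL/min.
47% of 800 mg = 376 mg → 380 mg

380 mg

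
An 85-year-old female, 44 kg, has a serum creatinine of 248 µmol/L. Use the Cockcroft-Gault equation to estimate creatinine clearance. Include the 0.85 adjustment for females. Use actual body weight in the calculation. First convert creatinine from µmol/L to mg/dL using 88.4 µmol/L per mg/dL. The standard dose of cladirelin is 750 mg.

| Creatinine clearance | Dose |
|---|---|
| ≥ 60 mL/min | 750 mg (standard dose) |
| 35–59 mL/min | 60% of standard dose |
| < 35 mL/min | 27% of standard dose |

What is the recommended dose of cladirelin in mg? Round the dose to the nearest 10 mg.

200 mg

SCr = 248 / 88.4 = 2.805 mg/dL
CrCl = (140 − 85) × 44 / (72 × 2.805) × 0.85 = 2420.0 / 201.96 × 0.85 ≈ 10.2 mL/min
CrCl ≈ 10 mL/min → bracket < 35 mL/min.
27% of 750 mg = 202.5 mg → 200 mg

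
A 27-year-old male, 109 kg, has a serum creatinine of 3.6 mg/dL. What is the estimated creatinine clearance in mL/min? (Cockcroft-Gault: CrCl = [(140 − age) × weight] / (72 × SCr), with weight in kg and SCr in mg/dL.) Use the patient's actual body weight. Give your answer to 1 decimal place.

47.5 mL/min

CrCl = (140 − 27) × 109 / (72 × 3.6) = 12317.0 / 259.20 ≈ 47.5 mL/min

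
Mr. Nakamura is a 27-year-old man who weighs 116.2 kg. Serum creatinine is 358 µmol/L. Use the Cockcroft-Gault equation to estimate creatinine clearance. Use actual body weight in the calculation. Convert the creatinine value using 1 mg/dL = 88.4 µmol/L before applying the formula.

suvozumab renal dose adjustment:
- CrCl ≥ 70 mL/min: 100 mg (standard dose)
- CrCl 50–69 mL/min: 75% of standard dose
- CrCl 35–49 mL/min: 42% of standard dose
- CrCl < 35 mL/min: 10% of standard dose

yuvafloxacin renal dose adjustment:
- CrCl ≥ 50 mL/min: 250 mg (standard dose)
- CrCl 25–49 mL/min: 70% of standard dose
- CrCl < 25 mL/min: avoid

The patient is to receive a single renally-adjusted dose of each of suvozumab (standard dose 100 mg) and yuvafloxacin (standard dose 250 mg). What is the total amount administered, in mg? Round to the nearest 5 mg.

SCr = 358 / 88.4 = 4.05 mg/dL
CrCl = (140 − 27) × 116.2 / (72 × 4.05) = 13130.6 / 291.60 ≈ 45.0 mL/min
CrCl ≈ 45 mL/min.
suvozumab: 35–49 mL/min → 42% of 100 mg = 42 mg.
yuvafloxacin: 25–49 mL/min → 70% of 250 mg = 175 mg.
Total = 42 + 175 = 217 mg.

215 mg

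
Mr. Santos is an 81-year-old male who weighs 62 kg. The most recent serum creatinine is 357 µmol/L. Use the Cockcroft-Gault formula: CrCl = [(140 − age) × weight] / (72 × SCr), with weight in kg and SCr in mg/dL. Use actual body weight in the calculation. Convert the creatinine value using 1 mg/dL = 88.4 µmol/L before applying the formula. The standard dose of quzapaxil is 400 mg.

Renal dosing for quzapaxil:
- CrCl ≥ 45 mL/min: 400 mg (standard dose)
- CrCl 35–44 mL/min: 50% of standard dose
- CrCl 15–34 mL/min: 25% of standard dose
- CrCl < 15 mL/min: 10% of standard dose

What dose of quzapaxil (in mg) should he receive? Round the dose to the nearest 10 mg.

SCr = 357 / 88.4 = 4.038 mg/dL
CrCl = (140 − 81) × 62 / (72 × 4.038) = 3658.0 / 290.74 ≈ 12.6 mL/min
CrCl ≈ 13 mL/min → bracket < 15 mL/min.
10% of 400 mg = 40 mg

40 mg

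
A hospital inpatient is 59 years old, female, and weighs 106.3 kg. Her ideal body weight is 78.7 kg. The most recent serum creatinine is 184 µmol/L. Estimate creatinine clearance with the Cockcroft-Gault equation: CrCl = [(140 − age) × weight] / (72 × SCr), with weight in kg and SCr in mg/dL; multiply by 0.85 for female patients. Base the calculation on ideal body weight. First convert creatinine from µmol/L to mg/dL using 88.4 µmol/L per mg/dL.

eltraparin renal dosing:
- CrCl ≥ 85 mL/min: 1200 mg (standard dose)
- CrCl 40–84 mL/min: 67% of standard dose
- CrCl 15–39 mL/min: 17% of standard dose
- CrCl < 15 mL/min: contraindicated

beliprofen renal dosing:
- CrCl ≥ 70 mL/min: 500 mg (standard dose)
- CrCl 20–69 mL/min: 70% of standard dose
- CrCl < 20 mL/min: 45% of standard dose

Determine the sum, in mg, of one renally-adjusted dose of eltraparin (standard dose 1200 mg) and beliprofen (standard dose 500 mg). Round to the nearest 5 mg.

SCr = 184 / 88.4 = 2.081 mg/dL
CrCl = (140 − 59) × 78.7 / (72 × 2.081) × 0.85 = 6374.7 / 149.83 × 0.85 ≈ 36.2 mL/min
CrCl ≈ 36 mL/min.
eltraparin: 15–39 mL/min → 17% of 1200 mg = 204 mg.
beliprofen: 20–69 mL/min → 70% of 500 mg = 350 mg.
Total = 204 + 350 = 554 mg.

555 mg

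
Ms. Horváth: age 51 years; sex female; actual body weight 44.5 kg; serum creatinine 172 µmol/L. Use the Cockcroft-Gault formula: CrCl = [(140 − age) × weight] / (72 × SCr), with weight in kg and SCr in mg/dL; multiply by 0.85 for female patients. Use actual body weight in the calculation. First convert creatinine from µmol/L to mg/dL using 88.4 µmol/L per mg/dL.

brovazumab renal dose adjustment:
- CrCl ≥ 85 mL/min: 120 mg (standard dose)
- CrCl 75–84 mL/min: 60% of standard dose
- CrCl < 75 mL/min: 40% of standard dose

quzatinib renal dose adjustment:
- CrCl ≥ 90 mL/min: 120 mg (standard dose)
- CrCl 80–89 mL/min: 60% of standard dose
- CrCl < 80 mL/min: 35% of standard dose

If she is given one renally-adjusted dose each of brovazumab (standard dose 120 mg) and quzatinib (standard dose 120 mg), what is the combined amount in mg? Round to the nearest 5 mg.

SCr = 172 / 88.4 = 1.946 mg/dL
CrCl = (140 − 51) × 44.5 / (72 × 1.946) × 0.85 = 3960.5 / 140.11 × 0.85 ≈ 24.0 mL/min
CrCl ≈ 24 mL/min.
brovazumab: < 75 mL/min → 40% of 120 mg = 48 mg.
quzatinib: < 80 mL/min → 35% of 120 mg = 42 mg.
Total = 48 + 42 = 90 mg.

90 mg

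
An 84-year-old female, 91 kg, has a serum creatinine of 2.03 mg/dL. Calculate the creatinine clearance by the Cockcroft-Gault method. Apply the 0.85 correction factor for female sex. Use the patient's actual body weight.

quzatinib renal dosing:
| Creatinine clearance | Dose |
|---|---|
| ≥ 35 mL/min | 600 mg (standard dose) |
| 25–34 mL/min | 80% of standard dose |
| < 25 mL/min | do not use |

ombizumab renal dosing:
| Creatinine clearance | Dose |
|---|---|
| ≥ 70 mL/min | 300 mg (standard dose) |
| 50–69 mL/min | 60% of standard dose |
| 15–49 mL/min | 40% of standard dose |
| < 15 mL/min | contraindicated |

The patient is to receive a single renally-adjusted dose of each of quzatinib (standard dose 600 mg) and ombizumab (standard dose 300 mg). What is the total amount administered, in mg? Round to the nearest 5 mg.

CrCl = (140 − 84) × 91 / (72 × 2.03) × 0.85 = 5096.0 / 146.16 × 0.85 ≈ 29.6 mL/min
CrCl ≈ 30 mL/min.
quzatinib: 25–34 mL/min → 80% of 600 mg = 480 mg.
ombizumab: 15–49 mL/min → 40% of 300 mg = 120 mg.
Total = 480 + 120 = 600 mg.

600 mg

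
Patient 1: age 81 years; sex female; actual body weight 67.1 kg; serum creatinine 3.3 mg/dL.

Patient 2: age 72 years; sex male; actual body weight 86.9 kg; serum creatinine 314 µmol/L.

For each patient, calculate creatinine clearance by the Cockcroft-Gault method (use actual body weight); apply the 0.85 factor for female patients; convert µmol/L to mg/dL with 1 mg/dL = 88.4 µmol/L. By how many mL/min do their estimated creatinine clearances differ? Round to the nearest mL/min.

Patient 1: CrCl = (140 − 81) × 67.1 / (72 × 3.3) × 0.85 = 3958.9 / 237.60 × 0.85 ≈ 14.2 mL/min
Patient 2: SCr = 314 / 88.4 = 3.552 mg/dL
Patient 2: CrCl = (140 − 72) × 86.9 / (72 × 3.552) = 5909.2 / 255.74 ≈ 23.1 mL/min
|14.2 − 23.1| = 8.9 mL/min

9 mL/min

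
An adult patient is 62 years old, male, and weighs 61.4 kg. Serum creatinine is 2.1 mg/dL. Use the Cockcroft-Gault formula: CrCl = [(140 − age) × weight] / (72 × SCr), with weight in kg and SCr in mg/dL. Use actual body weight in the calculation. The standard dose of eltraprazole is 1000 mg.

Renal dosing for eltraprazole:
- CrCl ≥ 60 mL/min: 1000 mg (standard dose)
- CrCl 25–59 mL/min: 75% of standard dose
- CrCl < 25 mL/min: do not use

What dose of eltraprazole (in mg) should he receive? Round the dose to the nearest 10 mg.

750 mg

CrCl = (140 − 62) × 61.4 / (72 × 2.1) = 4789.2 / 151.20 ≈ 31.7 mL/min
CrCl ≈ 32 mL/min → bracket 25–59 mL/min.
75% of 1000 mg = 750 mg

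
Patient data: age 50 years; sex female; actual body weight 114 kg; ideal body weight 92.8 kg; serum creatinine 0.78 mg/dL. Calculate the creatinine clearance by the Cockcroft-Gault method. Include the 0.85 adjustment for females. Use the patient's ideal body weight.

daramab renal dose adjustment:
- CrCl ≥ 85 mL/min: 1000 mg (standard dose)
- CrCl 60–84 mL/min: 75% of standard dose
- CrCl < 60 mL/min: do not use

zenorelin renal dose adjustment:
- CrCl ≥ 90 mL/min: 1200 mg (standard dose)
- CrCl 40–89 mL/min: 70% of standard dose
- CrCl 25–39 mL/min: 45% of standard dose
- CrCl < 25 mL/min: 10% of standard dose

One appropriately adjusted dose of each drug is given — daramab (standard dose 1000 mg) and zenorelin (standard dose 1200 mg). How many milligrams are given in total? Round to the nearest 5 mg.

2200 mg

CrCl = (140 − 50) × 92.8 / (72 × 0.78) × 0.85 = 8352.0 / 56.16 × 0.85 ≈ 126.4 mL/min
CrCl ≈ 126 mL/min.
daramab: ≥ 85 mL/min → 100% of 1000 mg = 1000 mg.
zenorelin: ≥ 90 mL/min → 100% of 1200 mg = 1200 mg.
Total = 1000 + 1200 = 2200 mg.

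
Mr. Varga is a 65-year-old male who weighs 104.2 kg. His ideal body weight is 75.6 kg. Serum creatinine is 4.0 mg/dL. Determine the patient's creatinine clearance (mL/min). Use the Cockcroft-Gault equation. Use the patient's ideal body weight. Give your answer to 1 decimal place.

CrCl = (140 − 65) × 75.6 / (72 × 4) = 5670.0 / 288.00 ≈ 19.7 mL/min

19.7 mL/min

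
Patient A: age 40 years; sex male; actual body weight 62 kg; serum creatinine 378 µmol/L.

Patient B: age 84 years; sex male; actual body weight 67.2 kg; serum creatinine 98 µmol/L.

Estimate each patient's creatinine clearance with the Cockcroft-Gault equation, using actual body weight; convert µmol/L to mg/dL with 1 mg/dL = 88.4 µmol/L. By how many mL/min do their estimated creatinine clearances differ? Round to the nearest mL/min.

Patient A: SCr = 378 / 88.4 = 4.276 mg/dL
Patient A: CrCl = (140 − 40) × 62 / (72 × 4.276) = 6200.0 / 307.87 ≈ 20.1 mL/min
Patient B: SCr = 98 / 88.4 = 1.109 mg/dL
Patient B: CrCl = (140 − 84) × 67.2 / (72 × 1.109) = 3763.2 / 79.85 ≈ 47.1 mL/min
|20.1 − 47.1| = 27.0 mL/min

27 mL/min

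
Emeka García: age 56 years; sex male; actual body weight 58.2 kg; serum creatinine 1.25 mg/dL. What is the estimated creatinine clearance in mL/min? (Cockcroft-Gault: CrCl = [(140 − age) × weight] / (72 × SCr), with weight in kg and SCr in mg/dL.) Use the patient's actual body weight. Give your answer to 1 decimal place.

CrCl = (140 − 56) × 58.2 / (72 × 1.25) = 4888.8 / 90.00 ≈ 54.3 mL/min

54.3 mL/min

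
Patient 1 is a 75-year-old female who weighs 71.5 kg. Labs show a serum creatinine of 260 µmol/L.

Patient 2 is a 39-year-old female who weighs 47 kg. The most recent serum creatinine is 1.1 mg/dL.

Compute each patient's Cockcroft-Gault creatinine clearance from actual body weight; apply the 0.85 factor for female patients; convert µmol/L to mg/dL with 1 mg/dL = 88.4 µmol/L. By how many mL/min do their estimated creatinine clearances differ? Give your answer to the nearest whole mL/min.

32 mL/min

Patient 1: SCr = 260 / 88.4 = 2.941 mg/dL
Patient 1: CrCl = (140 − 75) × 71.5 / (72 × 2.941) × 0.85 = 4647.5 / 211.75 × 0.85 ≈ 18.7 mL/min
Patient 2: CrCl = (140 − 39) × 47 / (72 × 1.1) × 0.85 = 4747.0 / 79.20 × 0.85 ≈ 50.9 mL/min
|18.7 − 50.9| = 32.2 mL/min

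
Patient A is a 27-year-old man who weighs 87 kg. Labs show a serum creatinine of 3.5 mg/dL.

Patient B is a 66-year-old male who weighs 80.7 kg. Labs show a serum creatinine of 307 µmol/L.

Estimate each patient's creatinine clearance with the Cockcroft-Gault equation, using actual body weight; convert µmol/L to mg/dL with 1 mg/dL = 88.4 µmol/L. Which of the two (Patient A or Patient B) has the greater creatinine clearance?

Patient A

Patient A: CrCl = (140 − 27) × 87 / (72 × 3.5) = 9831.0 / 252.00 ≈ 39.0 mL/min
Patient B: SCr = 307 / 88.4 = 3.473 mg/dL
Patient B: CrCl = (140 − 66) × 80.7 / (72 × 3.473) = 5971.8 / 250.06 ≈ 23.9 mL/min
39.0 vs 23.9 mL/min → Patient A is higher.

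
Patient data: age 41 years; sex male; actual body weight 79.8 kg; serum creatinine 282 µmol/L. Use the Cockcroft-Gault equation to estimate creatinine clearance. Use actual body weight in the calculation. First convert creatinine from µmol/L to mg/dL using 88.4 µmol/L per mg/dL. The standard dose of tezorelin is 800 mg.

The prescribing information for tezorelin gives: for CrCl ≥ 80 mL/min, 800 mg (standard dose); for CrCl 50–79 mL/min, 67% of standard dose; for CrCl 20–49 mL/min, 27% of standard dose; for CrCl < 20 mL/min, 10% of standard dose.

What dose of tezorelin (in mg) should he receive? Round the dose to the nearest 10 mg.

SCr = 282 / 88.4 = 3.19 mg/dL
CrCl = (140 − 41) × 79.8 / (72 × 3.19) = 7900.2 / 229.68 ≈ 34.4 mL/min
CrCl ≈ 34 mL/min → bracket 20–49 mL/min.
27% of 800 mg = 216 mg → 220 mg

220 mg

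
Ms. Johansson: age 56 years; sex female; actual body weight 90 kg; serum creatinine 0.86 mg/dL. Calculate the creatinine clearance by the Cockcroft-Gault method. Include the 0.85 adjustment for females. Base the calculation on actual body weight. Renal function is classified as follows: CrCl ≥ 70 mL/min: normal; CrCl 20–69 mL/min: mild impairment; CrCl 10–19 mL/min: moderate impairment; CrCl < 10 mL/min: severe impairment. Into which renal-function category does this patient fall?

normal

CrCl = (140 − 56) × 90 / (72 × 0.86) × 0.85 = 7560.0 / 61.92 × 0.85 ≈ 103.8 mL/min
104 mL/min falls in the 'normal' range.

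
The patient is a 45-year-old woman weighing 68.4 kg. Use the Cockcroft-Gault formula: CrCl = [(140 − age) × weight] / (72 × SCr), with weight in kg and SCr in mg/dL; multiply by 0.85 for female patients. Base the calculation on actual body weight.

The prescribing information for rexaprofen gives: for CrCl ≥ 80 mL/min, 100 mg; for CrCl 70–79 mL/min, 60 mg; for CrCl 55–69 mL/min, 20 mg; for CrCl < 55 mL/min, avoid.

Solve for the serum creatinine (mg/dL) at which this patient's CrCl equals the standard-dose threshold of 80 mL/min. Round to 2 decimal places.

Standard dose requires CrCl ≥ 80 mL/min.
Set (140 − 45) × 68.4 × 0.85 / (72 × SCr) = 80
SCr = (140 − 45) × 68.4 × 0.85 / (72 × 80) = 0.959 mg/dL

0.96 mg/dL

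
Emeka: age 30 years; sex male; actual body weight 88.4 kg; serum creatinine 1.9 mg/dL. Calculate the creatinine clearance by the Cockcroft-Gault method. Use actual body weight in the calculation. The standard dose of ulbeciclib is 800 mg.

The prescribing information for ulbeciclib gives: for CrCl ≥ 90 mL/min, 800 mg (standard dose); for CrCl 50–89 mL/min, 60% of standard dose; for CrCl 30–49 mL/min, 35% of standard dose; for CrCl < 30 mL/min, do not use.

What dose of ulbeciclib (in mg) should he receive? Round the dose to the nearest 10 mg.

480 mg

CrCl = (140 − 30) × 88.4 / (72 × 1.9) = 9724.0 / 136.80 ≈ 71.1 mL/min
CrCl ≈ 71 mL/min → bracket 50–89 mL/min.
60% of 800 mg = 480 mg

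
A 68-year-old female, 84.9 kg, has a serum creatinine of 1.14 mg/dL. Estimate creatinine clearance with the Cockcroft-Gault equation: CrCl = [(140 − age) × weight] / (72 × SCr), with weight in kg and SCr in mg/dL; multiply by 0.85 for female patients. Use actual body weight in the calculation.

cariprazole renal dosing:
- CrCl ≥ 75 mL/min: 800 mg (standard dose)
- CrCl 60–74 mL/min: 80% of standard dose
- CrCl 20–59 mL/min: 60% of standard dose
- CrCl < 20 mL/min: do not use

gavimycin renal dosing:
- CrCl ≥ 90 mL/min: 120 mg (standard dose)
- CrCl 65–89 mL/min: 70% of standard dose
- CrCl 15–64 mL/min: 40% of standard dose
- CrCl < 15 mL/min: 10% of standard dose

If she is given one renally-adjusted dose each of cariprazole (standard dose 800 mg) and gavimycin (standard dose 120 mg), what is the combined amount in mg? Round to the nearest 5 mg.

CrCl = (140 − 68) × 84.9 / (72 × 1.14) × 0.85 = 6112.8 / 82.08 × 0.85 ≈ 63.3 mL/min
CrCl ≈ 63 mL/min.
cariprazole: 60–74 mL/min → 80% of 800 mg = 640 mg.
gavimycin: 15–64 mL/min → 40% of 120 mg = 48 mg.
Total = 640 + 48 = 688 mg.

690 mg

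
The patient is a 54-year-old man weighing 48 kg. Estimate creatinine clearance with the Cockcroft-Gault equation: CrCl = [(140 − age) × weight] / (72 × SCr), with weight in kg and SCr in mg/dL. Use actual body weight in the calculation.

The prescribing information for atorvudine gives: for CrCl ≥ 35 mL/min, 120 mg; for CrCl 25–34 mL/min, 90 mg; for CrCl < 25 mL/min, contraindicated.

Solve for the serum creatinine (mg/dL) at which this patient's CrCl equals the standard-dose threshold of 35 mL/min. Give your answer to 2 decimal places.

Standard dose requires CrCl ≥ 35 mL/min.
Set (140 − 54) × 48 / (72 × SCr) = 35
SCr = (140 − 54) × 48 / (72 × 35) = 1.638 mg/dL

1.64 mg/dL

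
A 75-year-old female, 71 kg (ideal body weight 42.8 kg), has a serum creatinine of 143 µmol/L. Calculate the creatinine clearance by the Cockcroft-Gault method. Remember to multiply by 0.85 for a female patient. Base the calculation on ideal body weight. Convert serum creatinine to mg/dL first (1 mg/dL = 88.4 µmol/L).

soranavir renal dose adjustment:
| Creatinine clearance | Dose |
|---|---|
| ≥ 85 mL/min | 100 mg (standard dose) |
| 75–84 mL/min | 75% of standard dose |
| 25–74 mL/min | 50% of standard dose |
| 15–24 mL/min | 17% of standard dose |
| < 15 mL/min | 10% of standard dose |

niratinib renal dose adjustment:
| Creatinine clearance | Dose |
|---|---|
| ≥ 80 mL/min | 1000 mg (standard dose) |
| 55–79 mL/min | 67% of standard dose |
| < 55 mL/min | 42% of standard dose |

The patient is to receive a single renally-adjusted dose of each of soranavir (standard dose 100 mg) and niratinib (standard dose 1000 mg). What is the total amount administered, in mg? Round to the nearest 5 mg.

435 mg

SCr = 143 / 88.4 = 1.618 mg/dL
CrCl = (140 − 75) × 42.8 / (72 × 1.618) × 0.85 = 2782.0 / 116.50 × 0.85 ≈ 20.3 mL/min
CrCl ≈ 20 mL/min.
soranavir: 15–24 mL/min → 17% of 100 mg = 17 mg.
niratinib: < 55 mL/min → 42% of 1000 mg = 420 mg.
Total = 17 + 420 = 437 mg.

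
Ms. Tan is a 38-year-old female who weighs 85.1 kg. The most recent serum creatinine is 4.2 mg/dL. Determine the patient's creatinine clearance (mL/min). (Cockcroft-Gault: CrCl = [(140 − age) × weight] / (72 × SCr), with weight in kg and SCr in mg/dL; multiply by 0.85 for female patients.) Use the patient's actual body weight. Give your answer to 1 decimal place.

CrCl = (140 − 38) × 85.1 / (72 × 4.2) × 0.85 = 8680.2 / 302.40 × 0.85 ≈ 24.4 mL/min

24.4 mL/min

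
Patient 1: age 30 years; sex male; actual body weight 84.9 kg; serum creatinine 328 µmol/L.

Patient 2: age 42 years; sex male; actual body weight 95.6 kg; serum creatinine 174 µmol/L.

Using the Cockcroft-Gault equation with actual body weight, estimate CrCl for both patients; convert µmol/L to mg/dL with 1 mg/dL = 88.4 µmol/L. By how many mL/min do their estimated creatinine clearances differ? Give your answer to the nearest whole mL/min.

Patient 1: SCr = 328 / 88.4 = 3.71 mg/dL
Patient 1: CrCl = (140 − 30) × 84.9 / (72 × 3.71) = 9339.0 / 267.12 ≈ 35.0 mL/min
Patient 2: SCr = 174 / 88.4 = 1.968 mg/dL
Patient 2: CrCl = (140 − 42) × 95.6 / (72 × 1.968) = 9368.8 / 141.70 ≈ 66.1 mL/min
|35.0 − 66.1| = 31.1 mL/min

31 mL/min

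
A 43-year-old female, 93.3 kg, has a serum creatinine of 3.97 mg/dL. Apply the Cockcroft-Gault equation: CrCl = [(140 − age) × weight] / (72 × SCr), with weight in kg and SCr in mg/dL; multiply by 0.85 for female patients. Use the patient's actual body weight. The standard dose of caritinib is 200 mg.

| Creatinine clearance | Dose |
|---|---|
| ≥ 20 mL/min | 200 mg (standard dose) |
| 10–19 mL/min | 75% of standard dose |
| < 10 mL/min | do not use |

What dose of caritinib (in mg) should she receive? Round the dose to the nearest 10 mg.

200 mg

CrCl = (140 − 43) × 93.3 / (72 × 3.97) × 0.85 = 9050.1 / 285.84 × 0.85 ≈ 26.9 mL/min
CrCl ≈ 27 mL/min → bracket ≥ 20 mL/min.
100% of 200 mg = 200 mg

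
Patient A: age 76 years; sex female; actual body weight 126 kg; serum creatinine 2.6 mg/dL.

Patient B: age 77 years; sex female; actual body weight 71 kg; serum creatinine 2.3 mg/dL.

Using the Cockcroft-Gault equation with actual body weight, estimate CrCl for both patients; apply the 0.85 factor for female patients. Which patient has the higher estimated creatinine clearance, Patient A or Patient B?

Patient A: CrCl = (140 − 76) × 126 / (72 × 2.6) × 0.85 = 8064.0 / 187.20 × 0.85 ≈ 36.6 mL/min
Patient B: CrCl = (140 − 77) × 71 / (72 × 2.3) × 0.85 = 4473.0 / 165.60 × 0.85 ≈ 23.0 mL/min
36.6 vs 23.0 mL/min → Patient A is higher.

Patient A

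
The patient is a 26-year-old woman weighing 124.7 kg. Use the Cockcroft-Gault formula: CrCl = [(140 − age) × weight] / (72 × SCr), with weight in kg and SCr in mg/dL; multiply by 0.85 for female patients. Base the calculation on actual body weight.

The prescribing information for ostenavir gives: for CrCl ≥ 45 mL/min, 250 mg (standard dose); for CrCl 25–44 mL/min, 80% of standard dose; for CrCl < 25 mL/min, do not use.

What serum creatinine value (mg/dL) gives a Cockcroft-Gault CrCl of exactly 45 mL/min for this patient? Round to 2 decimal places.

Standard dose requires CrCl ≥ 45 mL/min.
Set (140 − 26) × 124.7 × 0.85 / (72 × SCr) = 45
SCr = (140 − 26) × 124.7 × 0.85 / (72 × 45) = 3.729 mg/dL

3.73 mg/dL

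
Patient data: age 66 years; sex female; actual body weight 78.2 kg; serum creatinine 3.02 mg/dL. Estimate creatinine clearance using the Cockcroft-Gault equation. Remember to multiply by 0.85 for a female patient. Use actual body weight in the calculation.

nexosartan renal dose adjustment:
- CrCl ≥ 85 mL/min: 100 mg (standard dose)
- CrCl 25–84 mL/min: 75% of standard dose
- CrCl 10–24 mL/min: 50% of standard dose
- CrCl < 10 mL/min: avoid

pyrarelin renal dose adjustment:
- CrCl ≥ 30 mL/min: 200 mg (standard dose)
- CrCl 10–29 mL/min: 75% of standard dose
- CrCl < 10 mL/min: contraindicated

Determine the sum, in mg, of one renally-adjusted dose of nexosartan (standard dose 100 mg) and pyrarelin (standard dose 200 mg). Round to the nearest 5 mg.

CrCl = (140 − 66) × 78.2 / (72 × 3.02) × 0.85 = 5786.8 / 217.44 × 0.85 ≈ 22.6 mL/min
CrCl ≈ 23 mL/min.
nexosartan: 10–24 mL/min → 50% of 100 mg = 50 mg.
pyrarelin: 10–29 mL/min → 75% of 200 mg = 150 mg.
Total = 50 + 150 = 200 mg.

200 mg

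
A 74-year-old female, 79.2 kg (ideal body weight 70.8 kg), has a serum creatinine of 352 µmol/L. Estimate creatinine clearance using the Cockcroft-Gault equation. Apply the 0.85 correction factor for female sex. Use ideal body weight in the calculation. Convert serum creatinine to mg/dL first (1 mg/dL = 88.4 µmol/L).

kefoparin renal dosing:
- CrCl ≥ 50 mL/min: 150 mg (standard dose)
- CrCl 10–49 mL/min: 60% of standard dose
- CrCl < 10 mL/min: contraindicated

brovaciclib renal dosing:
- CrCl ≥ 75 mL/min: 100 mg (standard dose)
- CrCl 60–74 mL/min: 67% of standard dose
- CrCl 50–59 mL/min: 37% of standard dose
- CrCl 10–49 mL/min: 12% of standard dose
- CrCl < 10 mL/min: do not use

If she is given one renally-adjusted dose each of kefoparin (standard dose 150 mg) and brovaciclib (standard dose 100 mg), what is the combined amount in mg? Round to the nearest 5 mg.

100 mg

SCr = 352 / 88.4 = 3.982 mg/dL
CrCl = (140 − 74) × 70.8 / (72 × 3.982) × 0.85 = 4672.8 / 286.70 × 0.85 ≈ 13.9 mL/min
CrCl ≈ 14 mL/min.
kefoparin: 10–49 mL/min → 60% of 150 mg = 90 mg.
brovaciclib: 10–49 mL/min → 12% of 100 mg = 12 mg.
Total = 90 + 12 = 102 mg.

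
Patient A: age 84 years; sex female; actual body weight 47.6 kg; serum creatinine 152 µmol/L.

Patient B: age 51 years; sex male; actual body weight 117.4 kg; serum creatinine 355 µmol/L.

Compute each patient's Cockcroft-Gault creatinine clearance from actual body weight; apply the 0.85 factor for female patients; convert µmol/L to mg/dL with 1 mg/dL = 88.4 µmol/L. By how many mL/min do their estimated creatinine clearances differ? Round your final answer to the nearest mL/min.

Patient A: SCr = 152 / 88.4 = 1.719 mg/dL
Patient A: CrCl = (140 − 84) × 47.6 / (72 × 1.719) × 0.85 = 2665.6 / 123.77 × 0.85 ≈ 18.3 mL/min
Patient B: SCr = 355 / 88.4 = 4.016 mg/dL
Patient B: CrCl = (140 − 51) × 117.4 / (72 × 4.016) = 10448.6 / 289.15 ≈ 36.1 mL/min
|18.3 − 36.1| = 17.8 mL/min

18 mL/min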